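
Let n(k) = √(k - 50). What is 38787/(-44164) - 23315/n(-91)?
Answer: -38787/44164 + 23315*I*√141/141 ≈ -0.87825 + 1963.5*I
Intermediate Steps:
n(k) = √(-50 + k)
38787/(-44164) - 23315/n(-91) = 38787/(-44164) - 23315/√(-50 - 91) = 38787*(-1/44164) - 23315*(-I*√141/141) = -38787/44164 - 23315*(-I*√141/141) = -38787/44164 - (-23315)*I*√141/141 = -38787/44164 + 23315*I*√141/141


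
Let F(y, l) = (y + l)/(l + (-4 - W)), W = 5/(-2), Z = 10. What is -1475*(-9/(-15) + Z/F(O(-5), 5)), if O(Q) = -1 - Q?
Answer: -59590/9 ≈ -6621.1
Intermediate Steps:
W = -5/2 (W = 5*(-½) = -5/2 ≈ -2.5000)
F(y, l) = (l + y)/(-3/2 + l) (F(y, l) = (y + l)/(l + (-4 - 1*(-5/2))) = (l + y)/(l + (-4 + 5/2)) = (l + y)/(l - 3/2) = (l + y)/(-3/2 + l))
-1475*(-9/(-15) + Z/F(O(-5), 5)) = -1475*(-9/(-15) + 10/((2*(5 + (-1 - 1*(-5)))/(-3 + 2*5)))) = -1475*(-9*(-1/15) + 10/((2*(5 + (-1 + 5))/(-3 + 10)))) = -1475*(⅗ + 10/((2*(5 + 4)/7))) = -1475*(⅗ + 10/((2*(⅐)*9))) = -1475*(⅗ + 10/(18/7)) = -1475*(⅗ + 10*(7/18)) = -1475*(⅗ + 35/9) = -1475*202/45 = -59590/9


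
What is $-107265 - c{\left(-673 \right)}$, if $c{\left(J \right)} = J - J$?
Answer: $-107265$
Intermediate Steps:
$c{\left(J \right)} = 0$
$-107265 - c{\left(-673 \right)} = -107265 - 0 = -107265 + 0 = -107265$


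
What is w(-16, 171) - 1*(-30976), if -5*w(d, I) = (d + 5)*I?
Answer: 156761/5 ≈ 31352.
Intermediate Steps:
w(d, I) = -I*(5 + d)/5 (w(d, I) = -(d + 5)*I/5 = -(5 + d)*I/5 = -I*(5 + d)/5)
w(-16, 171) - 1*(-30976) = -⅕*171*(5 - 16) - 1*(-30976) = -⅕*171*(-11) + 30976 = 1881/5 + 30976 = 156761/5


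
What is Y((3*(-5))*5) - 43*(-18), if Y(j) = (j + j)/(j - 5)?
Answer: 6207/8 ≈ 775.88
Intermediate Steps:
Y(j) = 2*j/(-5 + j) (Y(j) = (2*j)/(-5 + j) = 2*j/(-5 + j))
Y((3*(-5))*5) - 43*(-18) = 2*((3*(-5))*5)/(-5 + (3*(-5))*5) - 43*(-18) = 2*(-15*5)/(-5 - 15*5) + 774 = 2*(-75)/(-5 - 75) + 774 = 2*(-75)/(-80) + 774 = 2*(-75)*(-1/80) + 774 = 15/8 + 774 = 6207/8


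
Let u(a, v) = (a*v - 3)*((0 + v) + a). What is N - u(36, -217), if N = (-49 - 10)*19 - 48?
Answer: -1415684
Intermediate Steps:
N = -1169 (N = -59*19 - 48 = -1121 - 48 = -1169)
u(a, v) = (-3 + a*v)*(a + v) (u(a, v) = (-3 + a*v)*(v + a) = (-3 + a*v)*(a + v))
N - u(36, -217) = -1169 - (-3*36 - 3*(-217) + 36*(-217)² - 217*36²) = -1169 - (-108 + 651 + 36*47089 - 217*1296) = -1169 - (-108 + 651 + 1695204 - 281232) = -1169 - 1*1414515 = -1169 - 1414515 = -1415684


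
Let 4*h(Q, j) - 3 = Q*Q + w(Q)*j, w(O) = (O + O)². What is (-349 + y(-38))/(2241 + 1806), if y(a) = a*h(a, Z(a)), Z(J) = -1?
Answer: 81553/8094 ≈ 10.076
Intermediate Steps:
w(O) = 4*O² (w(O) = (2*O)² = 4*O²)
h(Q, j) = ¾ + Q²/4 + j*Q² (h(Q, j) = ¾ + (Q*Q + (4*Q²)*j)/4 = ¾ + (Q² + 4*j*Q²)/4 = ¾ + (Q²/4 + j*Q²) = ¾ + Q²/4 + j*Q²)
y(a) = a*(¾ - 3*a²/4) (y(a) = a*(¾ + a²/4 - a²) = a*(¾ - 3*a²/4))
(-349 + y(-38))/(2241 + 1806) = (-349 + (¾)*(-38)*(1 - 1*(-38)²))/(2241 + 1806) = (-349 + (¾)*(-38)*(1 - 1*1444))/4047 = (-349 + (¾)*(-38)*(1 - 1444))*(1/4047) = (-349 + (¾)*(-38)*(-1443))*(1/4047) = (-349 + 82251/2)*(1/4047) = (81553/2)*(1/4047) = 81553/8094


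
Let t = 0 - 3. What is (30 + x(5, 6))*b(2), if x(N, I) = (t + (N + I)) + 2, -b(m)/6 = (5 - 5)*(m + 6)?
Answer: 0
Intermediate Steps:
t = -3
b(m) = 0 (b(m) = -6*(5 - 5)*(m + 6) = -0*(6 + m) = -6*0 = 0)
x(N, I) = -1 + I + N (x(N, I) = (-3 + (N + I)) + 2 = (-3 + (I + N)) + 2 = (-3 + I + N) + 2 = -1 + I + N)
(30 + x(5, 6))*b(2) = (30 + (-1 + 6 + 5))*0 = (30 + 10)*0 = 40*0 = 0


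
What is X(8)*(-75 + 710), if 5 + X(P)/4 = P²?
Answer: 149860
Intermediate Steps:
X(P) = -20 + 4*P²
X(8)*(-75 + 710) = (-20 + 4*8²)*(-75 + 710) = (-20 + 4*64)*635 = (-20 + 256)*635 = 236*635 = 149860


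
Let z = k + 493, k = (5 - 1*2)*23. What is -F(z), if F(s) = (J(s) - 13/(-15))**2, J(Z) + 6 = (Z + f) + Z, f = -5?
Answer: -279157264/225 ≈ -1.2407e+6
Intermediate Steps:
J(Z) = -11 + 2*Z (J(Z) = -6 + ((Z - 5) + Z) = -6 + ((-5 + Z) + Z) = -6 + (-5 + 2*Z) = -11 + 2*Z)
k = 69 (k = (5 - 2)*23 = 3*23 = 69)
z = 562 (z = 69 + 493 = 562)
F(s) = (-152/15 + 2*s)**2 (F(s) = ((-11 + 2*s) - 13/(-15))**2 = ((-11 + 2*s) - 13*(-1/15))**2 = ((-11 + 2*s) + 13/15)**2 = (-152/15 + 2*s)**2)
-F(z) = -4*(76 - 15*562)**2/225 = -4*(76 - 8430)**2/225 = -4*(-8354)**2/225 = -4*69789316/225 = -1*279157264/225 = -279157264/225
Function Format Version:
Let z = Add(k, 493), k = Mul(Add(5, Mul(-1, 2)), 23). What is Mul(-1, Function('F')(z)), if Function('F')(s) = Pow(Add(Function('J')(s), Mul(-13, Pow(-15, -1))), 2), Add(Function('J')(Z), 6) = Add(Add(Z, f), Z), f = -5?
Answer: Rational(-279157264, 225) ≈ -1.2407e+6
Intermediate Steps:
Function('J')(Z) = Add(-11, Mul(2, Z)) (Function('J')(Z) = Add(-6, Add(Add(Z, -5), Z)) = Add(-6, Add(Add(-5, Z), Z)) = Add(-6, Add(-5, Mul(2, Z))) = Add(-11, Mul(2, Z)))
k = 69 (k = Mul(Add(5, -2), 23) = Mul(3, 23) = 69)
z = 562 (z = Add(69, 493) = 562)
Function('F')(s) = Pow(Add(Rational(-152, 15), Mul(2, s)), 2) (Function('F')(s) = Pow(Add(Add(-11, Mul(2, s)), Mul(-13, Pow(-15, -1))), 2) = Pow(Add(Add(-11, Mul(2, s)), Mul(-13, Rational(-1, 15))), 2) = Pow(Add(Add(-11, Mul(2, s)), Rational(13, 15)), 2) = Pow(Add(Rational(-152, 15), Mul(2, s)), 2))
Mul(-1, Function('F')(z)) = Mul(-1, Mul(Rational(4, 225), Pow(Add(76, Mul(-15, 562)), 2))) = Mul(-1, Mul(Rational(4, 225), Pow(Add(76, -8430), 2))) = Mul(-1, Mul(Rational(4, 225), Pow(-8354, 2))) = Mul(-1, Mul(Rational(4, 225), 69789316)) = Mul(-1, Rational(279157264, 225)) = Rational(-279157264, 225)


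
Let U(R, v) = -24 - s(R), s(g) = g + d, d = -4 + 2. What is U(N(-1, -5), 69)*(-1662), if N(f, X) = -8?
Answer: 23268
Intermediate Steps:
d = -2
s(g) = -2 + g (s(g) = g - 2 = -2 + g)
U(R, v) = -22 - R (U(R, v) = -24 - (-2 + R) = -24 + (2 - R) = -22 - R)
U(N(-1, -5), 69)*(-1662) = (-22 - 1*(-8))*(-1662) = (-22 + 8)*(-1662) = -14*(-1662) = 23268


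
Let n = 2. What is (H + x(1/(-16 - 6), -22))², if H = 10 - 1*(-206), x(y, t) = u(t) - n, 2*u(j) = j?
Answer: 41209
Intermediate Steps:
u(j) = j/2
x(y, t) = -2 + t/2 (x(y, t) = t/2 - 1*2 = t/2 - 2 = -2 + t/2)
H = 216 (H = 10 + 206 = 216)
(H + x(1/(-16 - 6), -22))² = (216 + (-2 + (½)*(-22)))² = (216 + (-2 - 11))² = (216 - 13)² = 203² = 41209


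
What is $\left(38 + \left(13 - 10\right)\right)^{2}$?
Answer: $1681$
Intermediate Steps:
$\left(38 + \left(13 - 10\right)\right)^{2} = \left(38 + 3\right)^{2} = 41^{2} = 1681$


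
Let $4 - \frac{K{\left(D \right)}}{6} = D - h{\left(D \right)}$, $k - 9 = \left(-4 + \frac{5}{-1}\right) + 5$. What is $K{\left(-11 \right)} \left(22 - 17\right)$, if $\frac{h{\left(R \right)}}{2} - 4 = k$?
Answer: $990$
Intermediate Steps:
$k = 5$ ($k = 9 + \left(\left(-4 + \frac{5}{-1}\right) + 5\right) = 9 + \left(\left(-4 + 5 \left(-1\right)\right) + 5\right) = 9 + \left(\left(-4 - 5\right) + 5\right) = 9 + \left(-9 + 5\right) = 9 - 4 = 5$)
$h{\left(R \right)} = 18$ ($h{\left(R \right)} = 8 + 2 \cdot 5 = 8 + 10 = 18$)
$K{\left(D \right)} = 132 - 6 D$ ($K{\left(D \right)} = 24 - 6 \left(D - 18\right) = 24 - 6 \left(-18 + D\right) = 24 - \left(-108 + 6 D\right) = 132 - 6 D$)
$K{\left(-11 \right)} \left(22 - 17\right) = \left(132 - -66\right) \left(22 - 17\right) = \left(132 + 66\right) \left(22 - 17\right) = 198 \cdot 5 = 990$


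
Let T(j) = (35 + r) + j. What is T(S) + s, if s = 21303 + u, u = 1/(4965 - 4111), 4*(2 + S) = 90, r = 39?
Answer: 9136733/427 ≈ 21398.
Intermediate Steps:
S = 41/2 (S = -2 + (¼)*90 = -2 + 45/2 = 41/2 ≈ 20.500)
T(j) = 74 + j (T(j) = (35 + 39) + j = 74 + j)
u = 1/854 ≈ 0.0011710
s = 18192763/854 (s = 21303 + 1/854 = 18192763/854 ≈ 21303.)
T(S) + s = (74 + 41/2) + 18192763/854 = 189/2 + 18192763/854 = 9136733/427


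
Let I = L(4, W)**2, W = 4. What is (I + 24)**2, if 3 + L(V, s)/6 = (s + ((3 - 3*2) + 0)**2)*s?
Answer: 7475331600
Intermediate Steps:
L(V, s) = -18 + 6*s*(9 + s) (L(V, s) = -18 + 6*((s + ((3 - 3*2) + 0)**2)*s) = -18 + 6*((s + ((3 - 6) + 0)**2)*s) = -18 + 6*((s + (-3 + 0)**2)*s) = -18 + 6*((s + (-3)**2)*s) = -18 + 6*((s + 9)*s) = -18 + 6*((9 + s)*s) = -18 + 6*(s*(9 + s)) = -18 + 6*s*(9 + s))
I = 86436 (I = (-18 + 6*4**2 + 54*4)**2 = (-18 + 6*16 + 216)**2 = (-18 + 96 + 216)**2 = 294**2 = 86436)
(I + 24)**2 = (86436 + 24)**2 = 86460**2 = 7475331600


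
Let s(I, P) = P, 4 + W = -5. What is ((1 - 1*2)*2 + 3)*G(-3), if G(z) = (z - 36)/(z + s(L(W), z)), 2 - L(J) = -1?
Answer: 13/2 ≈ 6.5000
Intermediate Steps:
W = -9 (W = -4 - 5 = -9)
L(J) = 3 (L(J) = 2 - 1*(-1) = 2 + 1 = 3)
G(z) = (-36 + z)/(2*z) (G(z) = (z - 36)/(z + z) = (-36 + z)/((2*z)) = (-36 + z)*(1/(2*z)) = (-36 + z)/(2*z))
((1 - 1*2)*2 + 3)*G(-3) = ((1 - 1*2)*2 + 3)*((½)*(-36 - 3)/(-3)) = ((1 - 2)*2 + 3)*((½)*(-⅓)*(-39)) = (-1*2 + 3)*(13/2) = (-2 + 3)*(13/2) = 1*(13/2) = 13/2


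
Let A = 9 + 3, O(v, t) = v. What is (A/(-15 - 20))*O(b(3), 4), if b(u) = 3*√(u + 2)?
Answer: -36*√5/35 ≈ -2.3000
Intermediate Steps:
b(u) = 3*√(2 + u)
A = 12
(A/(-15 - 20))*O(b(3), 4) = (12/(-15 - 20))*(3*√(2 + 3)) = (12/(-35))*(3*√5) = (-1/35*12)*(3*√5) = -36*√5/35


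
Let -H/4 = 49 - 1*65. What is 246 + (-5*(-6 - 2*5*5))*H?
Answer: 18166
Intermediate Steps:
H = 64 (H = -4*(49 - 1*65) = -4*(49 - 65) = -4*(-16) = 64)
246 + (-5*(-6 - 2*5*5))*H = 246 - 5*(-6 - 2*5*5)*64 = 246 - 5*(-6 - 10*5)*64 = 246 - 5*(-6 - 50)*64 = 246 - 5*(-56)*64 = 246 + 280*64 = 246 + 17920 = 18166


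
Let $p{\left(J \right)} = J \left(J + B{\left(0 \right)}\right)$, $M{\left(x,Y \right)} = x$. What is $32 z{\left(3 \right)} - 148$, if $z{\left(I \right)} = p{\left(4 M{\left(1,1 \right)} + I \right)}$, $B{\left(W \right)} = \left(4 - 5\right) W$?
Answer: $1420$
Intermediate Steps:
$B{\left(W \right)} = - W$
$p{\left(J \right)} = J^{2}$ ($p{\left(J \right)} = J \left(J - 0\right) = J \left(J + 0\right) = J J = J^{2}$)
$z{\left(I \right)} = \left(4 + I\right)^{2}$ ($z{\left(I \right)} = \left(4 \cdot 1 + I\right)^{2} = \left(4 + I\right)^{2}$)
$32 z{\left(3 \right)} - 148 = 32 \left(4 + 3\right)^{2} - 148 = 32 \cdot 7^{2} - 148 = 32 \cdot 49 - 148 = 1568 - 148 = 1420$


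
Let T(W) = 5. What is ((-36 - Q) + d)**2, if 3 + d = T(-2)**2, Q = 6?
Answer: 400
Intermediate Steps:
d = 22 (d = -3 + 5**2 = -3 + 25 = 22)
((-36 - Q) + d)**2 = ((-36 - 1*6) + 22)**2 = ((-36 - 6) + 22)**2 = (-42 + 22)**2 = (-20)**2 = 400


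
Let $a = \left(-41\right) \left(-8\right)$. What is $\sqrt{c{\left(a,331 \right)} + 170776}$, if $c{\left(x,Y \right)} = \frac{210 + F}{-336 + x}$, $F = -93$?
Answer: $\frac{\sqrt{2732182}}{4} \approx 413.23$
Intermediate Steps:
$a = 328$
$c{\left(x,Y \right)} = \frac{117}{-336 + x}$ ($c{\left(x,Y \right)} = \frac{210 - 93}{-336 + x} = \frac{117}{-336 + x}$)
$\sqrt{c{\left(a,331 \right)} + 170776} = \sqrt{\frac{117}{-336 + 328} + 170776} = \sqrt{\frac{117}{-8} + 170776} = \sqrt{117 \left(- \frac{1}{8}\right) + 170776} = \sqrt{- \frac{117}{8} + 170776} = \sqrt{\frac{1366091}{8}} = \frac{\sqrt{2732182}}{4}$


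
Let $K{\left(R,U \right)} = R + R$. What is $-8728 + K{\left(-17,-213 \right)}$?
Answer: $-8762$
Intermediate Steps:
$K{\left(R,U \right)} = 2 R$
$-8728 + K{\left(-17,-213 \right)} = -8728 + 2 \left(-17\right) = -8728 - 34 = -8762$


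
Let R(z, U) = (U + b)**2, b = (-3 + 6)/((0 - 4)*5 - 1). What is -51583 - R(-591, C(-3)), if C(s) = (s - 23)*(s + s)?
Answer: -3717848/49 ≈ -75875.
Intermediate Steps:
C(s) = 2*s*(-23 + s) (C(s) = (-23 + s)*(2*s) = 2*s*(-23 + s))
b = -1/7 (b = 3/(-4*5 - 1) = 3/(-20 - 1) = 3/(-21) = 3*(-1/21) = -1/7 ≈ -0.14286)
R(z, U) = (-1/7 + U)**2 (R(z, U) = (U - 1/7)**2 = (-1/7 + U)**2)
-51583 - R(-591, C(-3)) = -51583 - (-1 + 7*(2*(-3)*(-23 - 3)))**2/49 = -51583 - (-1 + 7*(2*(-3)*(-26)))**2/49 = -51583 - (-1 + 7*156)**2/49 = -51583 - (-1 + 1092)**2/49 = -51583 - 1091**2/49 = -51583 - 1190281/49 = -3717848/49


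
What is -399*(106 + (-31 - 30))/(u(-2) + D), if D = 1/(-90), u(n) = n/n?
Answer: -1615950/89 ≈ -18157.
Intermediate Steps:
u(n) = 1
D = -1/90 ≈ -0.011111
-399*(106 + (-31 - 30))/(u(-2) + D) = -399*(106 + (-31 - 30))/(1 - 1/90) = -399*(106 - 61)/89/90 = -17955*90/89 = -399*4050/89 = -1615950/89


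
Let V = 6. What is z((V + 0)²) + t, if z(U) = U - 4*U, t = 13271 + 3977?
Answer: 17140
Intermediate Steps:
t = 17248
z(U) = -3*U
z((V + 0)²) + t = -3*(6 + 0)² + 17248 = -3*6² + 17248 = -3*36 + 17248 = -108 + 17248 = 17140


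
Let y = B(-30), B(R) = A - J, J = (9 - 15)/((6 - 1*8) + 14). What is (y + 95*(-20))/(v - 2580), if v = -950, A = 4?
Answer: 3791/7060 ≈ 0.53697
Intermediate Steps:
J = -1/2 (J = -6/((6 - 8) + 14) = -6/(-2 + 14) = -6/12 = -6*1/12 = -1/2 ≈ -0.50000)
B(R) = 9/2 (B(R) = 4 - 1*(-1/2) = 4 + 1/2 = 9/2)
y = 9/2 ≈ 4.5000
(y + 95*(-20))/(v - 2580) = (9/2 + 95*(-20))/(-950 - 2580) = (9/2 - 1900)/(-3530) = -3791/2*(-1/3530) = 3791/7060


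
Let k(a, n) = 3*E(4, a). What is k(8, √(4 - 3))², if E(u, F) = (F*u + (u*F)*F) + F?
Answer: 788544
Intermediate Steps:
E(u, F) = F + F*u + u*F² (E(u, F) = (F*u + (F*u)*F) + F = (F*u + u*F²) + F = F + F*u + u*F²)
k(a, n) = 3*a*(5 + 4*a) (k(a, n) = 3*(a*(1 + 4 + a*4)) = 3*(a*(1 + 4 + 4*a)) = 3*(a*(5 + 4*a)) = 3*a*(5 + 4*a))
k(8, √(4 - 3))² = (3*8*(5 + 4*8))² = (3*8*(5 + 32))² = (3*8*37)² = 888² = 788544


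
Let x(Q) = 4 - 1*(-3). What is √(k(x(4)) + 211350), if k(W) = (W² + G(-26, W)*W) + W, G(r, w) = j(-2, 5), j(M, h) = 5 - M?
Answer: 3*√23495 ≈ 459.84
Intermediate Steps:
x(Q) = 7 (x(Q) = 4 + 3 = 7)
G(r, w) = 7 (G(r, w) = 5 - 1*(-2) = 5 + 2 = 7)
k(W) = W² + 8*W (k(W) = (W² + 7*W) + W = W² + 8*W)
√(k(x(4)) + 211350) = √(7*(8 + 7) + 211350) = √(7*15 + 211350) = √(105 + 211350) = √211455 = 3*√23495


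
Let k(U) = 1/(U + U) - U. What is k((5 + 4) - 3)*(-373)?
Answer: 26483/12 ≈ 2206.9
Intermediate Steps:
k(U) = 1/(2*U) - U
k((5 + 4) - 3)*(-373) = (1/(2*((5 + 4) - 3)) - ((5 + 4) - 3))*(-373) = (1/(2*(9 - 3)) - (9 - 3))*(-373) = ((½)/6 - 1*6)*(-373) = ((½)*(⅙) - 6)*(-373) = (1/12 - 6)*(-373) = -71/12*(-373) = 26483/12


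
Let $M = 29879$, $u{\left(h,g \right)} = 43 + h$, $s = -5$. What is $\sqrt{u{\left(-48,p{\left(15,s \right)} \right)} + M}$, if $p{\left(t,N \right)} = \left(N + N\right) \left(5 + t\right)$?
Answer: $\sqrt{29874} \approx 172.84$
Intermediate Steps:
$p{\left(t,N \right)} = 2 N \left(5 + t\right)$
$\sqrt{u{\left(-48,p{\left(15,s \right)} \right)} + M} = \sqrt{\left(43 - 48\right) + 29879} = \sqrt{-5 + 29879} = \sqrt{29874}$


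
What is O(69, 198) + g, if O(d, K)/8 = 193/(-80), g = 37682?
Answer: 376627/10 ≈ 37663.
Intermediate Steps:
O(d, K) = -193/10 (O(d, K) = 8*(193/(-80)) = 8*(193*(-1/80)) = 8*(-193/80) = -193/10)
O(69, 198) + g = -193/10 + 37682 = 376627/10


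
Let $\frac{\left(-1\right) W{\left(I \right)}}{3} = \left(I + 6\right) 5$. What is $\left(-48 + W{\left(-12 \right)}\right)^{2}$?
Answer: $1764$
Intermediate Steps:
$W{\left(I \right)} = -90 - 15 I$ ($W{\left(I \right)} = - 3 \left(I + 6\right) 5 = - 3 \left(6 + I\right) 5 = - 3 \left(30 + 5 I\right) = -90 - 15 I$)
$\left(-48 + W{\left(-12 \right)}\right)^{2} = \left(-48 - -90\right)^{2} = \left(-48 + \left(-90 + 180\right)\right)^{2} = \left(-48 + 90\right)^{2} = 42^{2} = 1764$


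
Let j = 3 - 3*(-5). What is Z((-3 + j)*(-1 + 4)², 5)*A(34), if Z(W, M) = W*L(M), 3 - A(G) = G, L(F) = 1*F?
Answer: -20925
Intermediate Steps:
L(F) = F
A(G) = 3 - G
j = 18 (j = 3 + 15 = 18)
Z(W, M) = M*W (Z(W, M) = W*M = M*W)
Z((-3 + j)*(-1 + 4)², 5)*A(34) = (5*((-3 + 18)*(-1 + 4)²))*(3 - 1*34) = (5*(15*3²))*(3 - 34) = (5*(15*9))*(-31) = (5*135)*(-31) = 675*(-31) = -20925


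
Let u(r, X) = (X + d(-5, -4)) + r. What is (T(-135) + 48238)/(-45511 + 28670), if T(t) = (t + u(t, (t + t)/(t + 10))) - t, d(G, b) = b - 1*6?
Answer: -1202379/421025 ≈ -2.8558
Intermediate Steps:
d(G, b) = -6 + b (d(G, b) = b - 6 = -6 + b)
u(r, X) = -10 + X + r (u(r, X) = (X + (-6 - 4)) + r = (X - 10) + r = (-10 + X) + r = -10 + X + r)
T(t) = -10 + t + 2*t/(10 + t) (T(t) = (t + (-10 + (t + t)/(t + 10) + t)) - t = (t + (-10 + (2*t)/(10 + t) + t)) - t = (t + (-10 + 2*t/(10 + t) + t)) - t = (t + (-10 + t + 2*t/(10 + t))) - t = (-10 + 2*t + 2*t/(10 + t)) - t = -10 + t + 2*t/(10 + t))
(T(-135) + 48238)/(-45511 + 28670) = ((-100 + (-135)² + 2*(-135))/(10 - 135) + 48238)/(-45511 + 28670) = ((-100 + 18225 - 270)/(-125) + 48238)/(-16841) = (-1/125*17855 + 48238)*(-1/16841) = (-3571/25 + 48238)*(-1/16841) = (1202379/25)*(-1/16841) = -1202379/421025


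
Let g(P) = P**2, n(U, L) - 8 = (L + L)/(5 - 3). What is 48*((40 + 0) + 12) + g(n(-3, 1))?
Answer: 2577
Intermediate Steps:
n(U, L) = 8 + L (n(U, L) = 8 + (L + L)/(5 - 3) = 8 + (2*L)/2 = 8 + (2*L)*(1/2) = 8 + L)
48*((40 + 0) + 12) + g(n(-3, 1)) = 48*((40 + 0) + 12) + (8 + 1)**2 = 48*(40 + 12) + 9**2 = 48*52 + 81 = 2496 + 81 = 2577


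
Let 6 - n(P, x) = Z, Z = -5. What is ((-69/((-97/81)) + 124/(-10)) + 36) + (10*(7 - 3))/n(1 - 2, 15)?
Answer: 452701/5335 ≈ 84.855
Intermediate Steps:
n(P, x) = 11 (n(P, x) = 6 - 1*(-5) = 6 + 5 = 11)
((-69/((-97/81)) + 124/(-10)) + 36) + (10*(7 - 3))/n(1 - 2, 15) = ((-69/((-97/81)) + 124/(-10)) + 36) + (10*(7 - 3))/11 = ((-69/((-97*1/81)) + 124*(-1/10)) + 36) + (10*4)*(1/11) = ((-69/(-97/81) - 62/5) + 36) + 40*(1/11) = ((-69*(-81/97) - 62/5) + 36) + 40/11 = ((5589/97 - 62/5) + 36) + 40/11 = (21931/485 + 36) + 40/11 = 39391/485 + 40/11 = 452701/5335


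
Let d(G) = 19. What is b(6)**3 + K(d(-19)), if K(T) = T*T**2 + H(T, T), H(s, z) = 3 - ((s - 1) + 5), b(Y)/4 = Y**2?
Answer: 2992823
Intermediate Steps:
b(Y) = 4*Y**2
H(s, z) = -1 - s (H(s, z) = 3 - ((-1 + s) + 5) = 3 - (4 + s) = 3 + (-4 - s) = -1 - s)
K(T) = -1 + T**3 - T (K(T) = T*T**2 + (-1 - T) = T**3 + (-1 - T) = -1 + T**3 - T)
b(6)**3 + K(d(-19)) = (4*6**2)**3 + (-1 + 19**3 - 1*19) = (4*36)**3 + (-1 + 6859 - 19) = 144**3 + 6839 = 2985984 + 6839 = 2992823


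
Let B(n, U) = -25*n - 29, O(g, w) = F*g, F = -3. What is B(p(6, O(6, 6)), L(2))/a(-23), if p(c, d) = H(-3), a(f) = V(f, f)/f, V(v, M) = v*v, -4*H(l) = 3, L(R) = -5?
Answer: 41/92 ≈ 0.44565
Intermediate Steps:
H(l) = -3/4 (H(l) = -1/4*3 = -3/4)
V(v, M) = v**2
O(g, w) = -3*g
a(f) = f (a(f) = f**2/f = f)
p(c, d) = -3/4
B(n, U) = -29 - 25*n
B(p(6, O(6, 6)), L(2))/a(-23) = (-29 - 25*(-3/4))/(-23) = (-29 + 75/4)*(-1/23) = -41/4*(-1/23) = 41/92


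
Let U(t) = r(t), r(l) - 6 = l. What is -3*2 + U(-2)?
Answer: -2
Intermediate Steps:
r(l) = 6 + l
U(t) = 6 + t
-3*2 + U(-2) = -3*2 + (6 - 2) = -6 + 4 = -2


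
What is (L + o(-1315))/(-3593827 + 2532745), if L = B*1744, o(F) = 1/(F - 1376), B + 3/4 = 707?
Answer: -301318609/259579242 ≈ -1.1608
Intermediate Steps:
B = 2825/4 (B = -¾ + 707 = 2825/4 ≈ 706.25)
o(F) = 1/(-1376 + F)
L = 1231700 (L = (2825/4)*1744 = 1231700)
(L + o(-1315))/(-3593827 + 2532745) = (1231700 + 1/(-1376 - 1315))/(-3593827 + 2532745) = (1231700 + 1/(-2691))/(-1061082) = (1231700 - 1/2691)*(-1/1061082) = (3314504699/2691)*(-1/1061082) = -301318609/259579242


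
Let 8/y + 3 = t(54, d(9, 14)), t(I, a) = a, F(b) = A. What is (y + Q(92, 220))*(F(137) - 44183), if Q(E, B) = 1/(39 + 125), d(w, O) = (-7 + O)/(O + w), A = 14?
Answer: 665052633/5084 ≈ 1.3081e+5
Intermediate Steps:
F(b) = 14
d(w, O) = (-7 + O)/(O + w)
Q(E, B) = 1/164
y = -92/31 (y = 8/(-3 + (-7 + 14)/(14 + 9)) = 8/(-3 + 7/23) = 8/(-62/23) = 8*(-23/62) = -92/31 ≈ -2.9677)
(y + Q(92, 220))*(F(137) - 44183) = (-92/31 + 1/164)*(14 - 44183) = -15057/5084*(-44169) = 665052633/5084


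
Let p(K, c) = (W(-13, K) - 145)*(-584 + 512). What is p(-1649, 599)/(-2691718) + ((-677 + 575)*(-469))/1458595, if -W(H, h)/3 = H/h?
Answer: 93610588749978/3237091230165145 ≈ 0.028918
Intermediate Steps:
W(H, h) = -3*H/h
p(K, c) = 10440 - 2808/K (p(K, c) = (-3*(-13)/K - 145)*(-584 + 512) = (39/K - 145)*(-72) = (-145 + 39/K)*(-72) = 10440 - 2808/K)
p(-1649, 599)/(-2691718) + ((-677 + 575)*(-469))/1458595 = (10440 - 2808/(-1649))/(-2691718) + ((-677 + 575)*(-469))/1458595 = (10440 - 2808*(-1/1649))*(-1/2691718) - 102*(-469)*(1/1458595) = (10440 + 2808/1649)*(-1/2691718) + 47838*(1/1458595) = (17218368/1649)*(-1/2691718) + 47838/1458595 = -8609184/2219321491 + 47838/1458595 = 93610588749978/3237091230165145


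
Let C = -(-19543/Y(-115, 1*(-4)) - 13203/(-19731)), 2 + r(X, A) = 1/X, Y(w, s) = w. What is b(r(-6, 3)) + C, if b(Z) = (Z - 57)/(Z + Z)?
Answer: -3086545051/19665230 ≈ -156.95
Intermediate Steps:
r(X, A) = -2 + 1/X
C = -129040426/756355 (C = -(-19543/(-115) - 13203/(-19731)) = -(-19543*(-1/115) - 13203*(-1/19731)) = -(19543/115 + 4401/6577) = -1*129040426/756355 = -129040426/756355 ≈ -170.61)
b(Z) = (-57 + Z)/(2*Z) (b(Z) = (-57 + Z)/((2*Z)) = (-57 + Z)*(1/(2*Z)) = (-57 + Z)/(2*Z))
b(r(-6, 3)) + C = (-57 + (-2 + 1/(-6)))/(2*(-2 + 1/(-6))) - 129040426/756355 = (-57 + (-2 - 1/6))/(2*(-2 - 1/6)) - 129040426/756355 = (-57 - 13/6)/(2*(-13/6)) - 129040426/756355 = (1/2)*(-6/13)*(-355/6) - 129040426/756355 = 355/26 - 129040426/756355 = -3086545051/19665230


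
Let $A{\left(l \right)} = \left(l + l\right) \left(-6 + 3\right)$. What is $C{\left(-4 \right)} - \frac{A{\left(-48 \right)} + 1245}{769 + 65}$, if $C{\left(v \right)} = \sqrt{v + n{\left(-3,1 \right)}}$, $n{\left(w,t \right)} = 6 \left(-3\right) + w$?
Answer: $- \frac{511}{278} + 5 i \approx -1.8381 + 5.0 i$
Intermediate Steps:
$n{\left(w,t \right)} = -18 + w$
$C{\left(v \right)} = \sqrt{-21 + v}$ ($C{\left(v \right)} = \sqrt{v - 21} = \sqrt{-21 + v}$)
$A{\left(l \right)} = - 6 l$ ($A{\left(l \right)} = 2 l \left(-3\right) = - 6 l$)
$C{\left(-4 \right)} - \frac{A{\left(-48 \right)} + 1245}{769 + 65} = \sqrt{-21 - 4} - \frac{\left(-6\right) \left(-48\right) + 1245}{769 + 65} = \sqrt{-25} - \frac{288 + 1245}{834} = 5 i - 1533 \cdot \frac{1}{834} = 5 i - \frac{511}{278} = - \frac{511}{278} + 5 i$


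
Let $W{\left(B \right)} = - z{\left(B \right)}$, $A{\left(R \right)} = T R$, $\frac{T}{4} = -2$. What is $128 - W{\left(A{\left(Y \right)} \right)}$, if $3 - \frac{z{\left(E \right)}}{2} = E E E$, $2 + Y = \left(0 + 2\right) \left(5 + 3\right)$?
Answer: $2809990$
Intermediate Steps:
$Y = 14$ ($Y = -2 + \left(0 + 2\right) \left(5 + 3\right) = -2 + 2 \cdot 8 = -2 + 16 = 14$)
$T = -8$ ($T = 4 \left(-2\right) = -8$)
$A{\left(R \right)} = - 8 R$
$z{\left(E \right)} = 6 - 2 E^{3}$ ($z{\left(E \right)} = 6 - 2 E E E = 6 - 2 E^{2} E = 6 - 2 E^{3}$)
$W{\left(B \right)} = -6 + 2 B^{3}$ ($W{\left(B \right)} = - (6 - 2 B^{3}) = -6 + 2 B^{3}$)
$128 - W{\left(A{\left(Y \right)} \right)} = 128 - \left(-6 + 2 \left(\left(-8\right) 14\right)^{3}\right) = 128 - \left(-6 + 2 \left(-112\right)^{3}\right) = 128 - \left(-6 + 2 \left(-1404928\right)\right) = 128 - \left(-6 - 2809856\right) = 128 - -2809862 = 128 + 2809862 = 2809990$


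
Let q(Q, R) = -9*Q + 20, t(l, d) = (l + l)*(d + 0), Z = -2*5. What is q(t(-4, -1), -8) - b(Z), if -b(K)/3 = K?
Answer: -82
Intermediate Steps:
Z = -10
b(K) = -3*K
t(l, d) = 2*d*l (t(l, d) = (2*l)*d = 2*d*l)
q(Q, R) = 20 - 9*Q
q(t(-4, -1), -8) - b(Z) = (20 - 18*(-1)*(-4)) - (-3)*(-10) = (20 - 9*8) - 1*30 = (20 - 72) - 30 = -52 - 30 = -82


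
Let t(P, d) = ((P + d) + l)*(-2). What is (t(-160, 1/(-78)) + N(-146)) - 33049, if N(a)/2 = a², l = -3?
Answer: 386452/39 ≈ 9909.0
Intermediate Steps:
t(P, d) = 6 - 2*P - 2*d (t(P, d) = ((P + d) - 3)*(-2) = (-3 + P + d)*(-2) = 6 - 2*P - 2*d)
N(a) = 2*a²
(t(-160, 1/(-78)) + N(-146)) - 33049 = ((6 - 2*(-160) - 2/(-78)) + 2*(-146)²) - 33049 = ((6 + 320 - 2*(-1/78)) + 2*21316) - 33049 = ((6 + 320 + 1/39) + 42632) - 33049 = (12715/39 + 42632) - 33049 = 1675363/39 - 33049 = 386452/39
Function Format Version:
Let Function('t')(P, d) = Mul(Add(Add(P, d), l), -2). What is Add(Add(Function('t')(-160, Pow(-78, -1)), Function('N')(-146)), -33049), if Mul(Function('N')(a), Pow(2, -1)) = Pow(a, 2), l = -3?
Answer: Rational(386452, 39) ≈ 9909.0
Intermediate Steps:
Function('t')(P, d) = Add(6, Mul(-2, P), Mul(-2, d)) (Function('t')(P, d) = Mul(Add(Add(P, d), -3), -2) = Mul(Add(-3, P, d), -2) = Add(6, Mul(-2, P), Mul(-2, d)))
Function('N')(a) = Mul(2, Pow(a, 2))
Add(Add(Function('t')(-160, Pow(-78, -1)), Function('N')(-146)), -33049) = Add(Add(Add(6, Mul(-2, -160), Mul(-2, Pow(-78, -1))), Mul(2, Pow(-146, 2))), -33049) = Add(Add(Add(6, 320, Mul(-2, Rational(-1, 78))), Mul(2, 21316)), -33049) = Add(Add(Add(6, 320, Rational(1, 39)), 42632), -33049) = Add(Add(Rational(12715, 39), 42632), -33049) = Add(Rational(1675363, 39), -33049) = Rational(386452, 39)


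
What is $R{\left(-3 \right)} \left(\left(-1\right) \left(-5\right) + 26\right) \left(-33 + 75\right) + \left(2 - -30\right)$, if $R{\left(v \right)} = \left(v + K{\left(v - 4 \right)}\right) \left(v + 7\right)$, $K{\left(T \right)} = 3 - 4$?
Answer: $-20800$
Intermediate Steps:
$K{\left(T \right)} = -1$
$R{\left(v \right)} = \left(-1 + v\right) \left(7 + v\right)$ ($R{\left(v \right)} = \left(v - 1\right) \left(v + 7\right) = \left(-1 + v\right) \left(7 + v\right)$)
$R{\left(-3 \right)} \left(\left(-1\right) \left(-5\right) + 26\right) \left(-33 + 75\right) + \left(2 - -30\right) = \left(-7 + \left(-3\right)^{2} + 6 \left(-3\right)\right) \left(\left(-1\right) \left(-5\right) + 26\right) \left(-33 + 75\right) + \left(2 - -30\right) = \left(-7 + 9 - 18\right) \left(5 + 26\right) 42 + \left(2 + 30\right) = - 16 \cdot 31 \cdot 42 + 32 = \left(-16\right) 1302 + 32 = -20832 + 32 = -20800$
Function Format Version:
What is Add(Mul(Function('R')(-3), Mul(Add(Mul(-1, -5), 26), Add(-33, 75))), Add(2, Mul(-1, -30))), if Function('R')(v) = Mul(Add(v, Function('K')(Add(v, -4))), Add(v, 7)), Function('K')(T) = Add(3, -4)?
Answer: -20800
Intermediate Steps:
Function('K')(T) = -1
Function('R')(v) = Mul(Add(-1, v), Add(7, v)) (Function('R')(v) = Mul(Add(v, -1), Add(v, 7)) = Mul(Add(-1, v), Add(7, v)))
Add(Mul(Function('R')(-3), Mul(Add(Mul(-1, -5), 26), Add(-33, 75))), Add(2, Mul(-1, -30))) = Add(Mul(Add(-7, Pow(-3, 2), Mul(6, -3)), Mul(Add(Mul(-1, -5), 26), Add(-33, 75))), Add(2, Mul(-1, -30))) = Add(Mul(Add(-7, 9, -18), Mul(Add(5, 26), 42)), Add(2, 30)) = Add(Mul(-16, Mul(31, 42)), 32) = Add(Mul(-16, 1302), 32) = Add(-20832, 32) = -20800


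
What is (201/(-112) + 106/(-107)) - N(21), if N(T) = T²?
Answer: -5318323/11984 ≈ -443.79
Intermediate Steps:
(201/(-112) + 106/(-107)) - N(21) = (201/(-112) + 106/(-107)) - 1*21² = (201*(-1/112) + 106*(-1/107)) - 1*441 = (-201/112 - 106/107) - 441 = -33379/11984 - 441 = -5318323/11984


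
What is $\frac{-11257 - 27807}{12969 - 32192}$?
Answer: $\frac{39064}{19223} \approx 2.0322$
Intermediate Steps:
$\frac{-11257 - 27807}{12969 - 32192} = - \frac{39064}{12969 - 32192} = - \frac{39064}{-19223} = \left(-39064\right) \left(- \frac{1}{19223}\right) = \frac{39064}{19223}$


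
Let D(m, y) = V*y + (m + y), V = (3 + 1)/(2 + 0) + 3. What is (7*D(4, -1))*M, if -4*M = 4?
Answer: 14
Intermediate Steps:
M = -1 (M = -¼*4 = -1)
V = 5 (V = 4/2 + 3 = 4*(½) + 3 = 2 + 3 = 5)
D(m, y) = m + 6*y (D(m, y) = 5*y + (m + y) = m + 6*y)
(7*D(4, -1))*M = (7*(4 + 6*(-1)))*(-1) = (7*(4 - 6))*(-1) = (7*(-2))*(-1) = -14*(-1) = 14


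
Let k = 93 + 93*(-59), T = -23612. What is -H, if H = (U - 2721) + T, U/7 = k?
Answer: 64091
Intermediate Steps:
k = -5394 (k = 93 - 5487 = -5394)
U = -37758 (U = 7*(-5394) = -37758)
H = -64091 (H = (-37758 - 2721) - 23612 = -40479 - 23612 = -64091)
-H = -1*(-64091) = 64091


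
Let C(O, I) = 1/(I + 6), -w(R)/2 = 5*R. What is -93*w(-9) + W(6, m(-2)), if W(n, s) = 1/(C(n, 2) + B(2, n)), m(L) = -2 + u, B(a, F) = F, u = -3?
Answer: -410122/49 ≈ -8369.8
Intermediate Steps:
w(R) = -10*R
m(L) = -5 (m(L) = -2 - 3 = -5)
C(O, I) = 1/(6 + I)
W(n, s) = 1/(1/8 + n) (W(n, s) = 1/(1/(6 + 2) + n) = 1/(1/8 + n))
-93*w(-9) + W(6, m(-2)) = -(-930)*(-9) + 8/(1 + 8*6) = -93*90 + 8/(1 + 48) = -8370 + 8/49 = -410122/49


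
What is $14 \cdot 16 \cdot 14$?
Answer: $3136$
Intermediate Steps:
$14 \cdot 16 \cdot 14 = 224 \cdot 14 = 3136$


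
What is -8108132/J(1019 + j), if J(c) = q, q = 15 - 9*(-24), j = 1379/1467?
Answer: -8108132/231 ≈ -35100.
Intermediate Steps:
j = 1379/1467 (j = 1379*(1/1467) = 1379/1467 ≈ 0.94001)
q = 231 (q = 15 + 216 = 231)
J(c) = 231
-8108132/J(1019 + j) = -8108132/231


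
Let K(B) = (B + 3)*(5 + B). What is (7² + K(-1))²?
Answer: 3249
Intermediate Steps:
K(B) = (3 + B)*(5 + B)
(7² + K(-1))² = (7² + (15 + (-1)² + 8*(-1)))² = (49 + (15 + 1 - 8))² = (49 + 8)² = 57² = 3249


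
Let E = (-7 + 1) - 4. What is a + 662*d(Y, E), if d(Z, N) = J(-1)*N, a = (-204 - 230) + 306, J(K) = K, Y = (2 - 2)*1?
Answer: 6492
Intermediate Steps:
Y = 0 (Y = 0*1 = 0)
E = -10 (E = -6 - 4 = -10)
a = -128 (a = -434 + 306 = -128)
d(Z, N) = -N
a + 662*d(Y, E) = -128 + 662*(-1*(-10)) = -128 + 662*10 = -128 + 6620 = 6492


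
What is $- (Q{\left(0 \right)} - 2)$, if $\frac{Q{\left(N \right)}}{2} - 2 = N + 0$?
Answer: $-2$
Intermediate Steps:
$Q{\left(N \right)} = 4 + 2 N$ ($Q{\left(N \right)} = 4 + 2 \left(N + 0\right) = 4 + 2 N$)
$- (Q{\left(0 \right)} - 2) = - (\left(4 + 2 \cdot 0\right) - 2) = - (\left(4 + 0\right) - 2) = - (4 - 2) = \left(-1\right) 2 = -2$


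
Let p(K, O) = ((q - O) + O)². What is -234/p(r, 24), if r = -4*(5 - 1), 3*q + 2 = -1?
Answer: -234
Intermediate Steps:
q = -1 (q = -⅔ + (⅓)*(-1) = -⅔ - ⅓ = -1)
r = -16 (r = -4*4 = -16)
p(K, O) = 1 (p(K, O) = ((-1 - O) + O)² = (-1)² = 1)
-234/p(r, 24) = -234/1 = -234*1 = -234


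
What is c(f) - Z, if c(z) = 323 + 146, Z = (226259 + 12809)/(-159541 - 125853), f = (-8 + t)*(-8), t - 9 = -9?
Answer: 67044427/142697 ≈ 469.84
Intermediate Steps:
t = 0 (t = 9 - 9 = 0)
f = 64 (f = (-8 + 0)*(-8) = -8*(-8) = 64)
Z = -119534/142697 (Z = 239068/(-285394) = 239068*(-1/285394) = -119534/142697 ≈ -0.83768)
c(z) = 469
c(f) - Z = 469 - 1*(-119534/142697) = 469 + 119534/142697 = 67044427/142697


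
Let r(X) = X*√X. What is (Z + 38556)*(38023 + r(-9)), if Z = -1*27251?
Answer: 429850015 - 305235*I ≈ 4.2985e+8 - 3.0524e+5*I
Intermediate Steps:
r(X) = X^(3/2)
Z = -27251
(Z + 38556)*(38023 + r(-9)) = (-27251 + 38556)*(38023 + (-9)^(3/2)) = 11305*(38023 - 27*I) = 429850015 - 305235*I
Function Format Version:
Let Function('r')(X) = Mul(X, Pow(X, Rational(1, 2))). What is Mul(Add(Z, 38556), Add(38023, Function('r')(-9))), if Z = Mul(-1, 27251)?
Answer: Add(429850015, Mul(-305235, I)) ≈ Add(4.2985e+8, Mul(-3.0524e+5, I))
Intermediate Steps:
Function('r')(X) = Pow(X, Rational(3, 2))
Z = -27251
Mul(Add(Z, 38556), Add(38023, Function('r')(-9))) = Mul(Add(-27251, 38556), Add(38023, Pow(-9, Rational(3, 2)))) = Mul(11305, Add(38023, Mul(-27, I))) = Add(429850015, Mul(-305235, I))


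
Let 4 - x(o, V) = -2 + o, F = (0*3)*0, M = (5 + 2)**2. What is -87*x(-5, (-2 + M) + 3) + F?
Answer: -957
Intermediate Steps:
M = 49 (M = 7**2 = 49)
F = 0 (F = 0*0 = 0)
x(o, V) = 6 - o (x(o, V) = 4 - (-2 + o) = 4 + (2 - o) = 6 - o)
-87*x(-5, (-2 + M) + 3) + F = -87*(6 - 1*(-5)) + 0 = -87*(6 + 5) + 0 = -87*11 + 0 = -957 + 0 = -957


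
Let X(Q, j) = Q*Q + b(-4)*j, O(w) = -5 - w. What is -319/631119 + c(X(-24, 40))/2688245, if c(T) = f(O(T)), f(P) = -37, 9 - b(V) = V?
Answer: -880901558/1696602496155 ≈ -0.00051922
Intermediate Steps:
b(V) = 9 - V
X(Q, j) = Q² + 13*j (X(Q, j) = Q*Q + (9 - 1*(-4))*j = Q² + (9 + 4)*j = Q² + 13*j)
c(T) = -37
-319/631119 + c(X(-24, 40))/2688245 = -319/631119 - 37/2688245 = -880901558/1696602496155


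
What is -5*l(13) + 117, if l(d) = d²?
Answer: -728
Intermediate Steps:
-5*l(13) + 117 = -5*13² + 117 = -5*169 + 117 = -845 + 117 = -728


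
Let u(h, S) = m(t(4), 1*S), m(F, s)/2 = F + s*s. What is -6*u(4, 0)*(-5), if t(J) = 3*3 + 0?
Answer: 540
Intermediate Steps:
t(J) = 9 (t(J) = 9 + 0 = 9)
m(F, s) = 2*F + 2*s² (m(F, s) = 2*(F + s*s) = 2*(F + s²) = 2*F + 2*s²)
u(h, S) = 18 + 2*S² (u(h, S) = 2*9 + 2*(1*S)² = 18 + 2*S²)
-6*u(4, 0)*(-5) = -6*(18 + 2*0²)*(-5) = -6*(18 + 2*0)*(-5) = -6*(18 + 0)*(-5) = -6*18*(-5) = -108*(-5) = 540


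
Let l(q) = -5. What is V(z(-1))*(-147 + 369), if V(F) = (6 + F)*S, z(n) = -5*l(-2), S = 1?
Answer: 6882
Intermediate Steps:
z(n) = 25 (z(n) = -5*(-5) = 25)
V(F) = 6 + F (V(F) = (6 + F)*1 = 6 + F)
V(z(-1))*(-147 + 369) = (6 + 25)*(-147 + 369) = 31*222 = 6882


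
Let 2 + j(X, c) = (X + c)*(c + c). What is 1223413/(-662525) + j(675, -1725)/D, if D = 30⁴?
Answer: 28180619149/10732905000 ≈ 2.6256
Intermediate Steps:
D = 810000
j(X, c) = -2 + 2*c*(X + c) (j(X, c) = -2 + (X + c)*(c + c) = -2 + (X + c)*(2*c) = -2 + 2*c*(X + c))
1223413/(-662525) + j(675, -1725)/D = 1223413/(-662525) + (-2 + 2*(-1725)² + 2*675*(-1725))/810000 = 1223413*(-1/662525) + (-2 + 2*2975625 - 2328750)*(1/810000) = -1223413/662525 + (-2 + 5951250 - 2328750)*(1/810000) = -1223413/662525 + 3622498*(1/810000) = -1223413/662525 + 1811249/405000 = 28180619149/10732905000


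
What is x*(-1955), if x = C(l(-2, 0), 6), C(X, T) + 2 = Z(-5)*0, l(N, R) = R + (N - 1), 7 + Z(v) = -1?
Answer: 3910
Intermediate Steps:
Z(v) = -8 (Z(v) = -7 - 1 = -8)
l(N, R) = -1 + N + R (l(N, R) = R + (-1 + N) = -1 + N + R)
C(X, T) = -2 (C(X, T) = -2 - 8*0 = -2 + 0 = -2)
x = -2
x*(-1955) = -2*(-1955) = 3910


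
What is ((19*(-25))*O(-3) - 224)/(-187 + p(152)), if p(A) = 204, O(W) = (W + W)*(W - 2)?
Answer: -14474/17 ≈ -851.41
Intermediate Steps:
O(W) = 2*W*(-2 + W) (O(W) = (2*W)*(-2 + W) = 2*W*(-2 + W))
((19*(-25))*O(-3) - 224)/(-187 + p(152)) = ((19*(-25))*(2*(-3)*(-2 - 3)) - 224)/(-187 + 204) = (-950*(-3)*(-5) - 224)/17 = (-475*30 - 224)*(1/17) = (-14250 - 224)*(1/17) = -14474*1/17 = -14474/17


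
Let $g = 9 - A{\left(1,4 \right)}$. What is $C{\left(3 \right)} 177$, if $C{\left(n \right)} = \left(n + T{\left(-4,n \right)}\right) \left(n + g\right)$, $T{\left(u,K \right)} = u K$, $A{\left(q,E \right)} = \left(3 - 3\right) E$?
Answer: $-19116$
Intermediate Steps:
$A{\left(q,E \right)} = 0$ ($A{\left(q,E \right)} = 0 E = 0$)
$g = 9$ ($g = 9 - 0 = 9 + 0 = 9$)
$T{\left(u,K \right)} = K u$
$C{\left(n \right)} = - 3 n \left(9 + n\right)$ ($C{\left(n \right)} = \left(n + n \left(-4\right)\right) \left(n + 9\right) = \left(n - 4 n\right) \left(9 + n\right) = - 3 n \left(9 + n\right)$)
$C{\left(3 \right)} 177 = 3 \cdot 3 \left(-9 - 3\right) 177 = 3 \cdot 3 \left(-12\right) 177 = \left(-108\right) 177 = -19116$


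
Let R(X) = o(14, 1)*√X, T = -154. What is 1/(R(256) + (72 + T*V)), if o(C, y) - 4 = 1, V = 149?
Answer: -1/22794 ≈ -4.3871e-5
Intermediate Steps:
o(C, y) = 5 (o(C, y) = 4 + 1 = 5)
R(X) = 5*√X
1/(R(256) + (72 + T*V)) = 1/(5*√256 + (72 - 154*149)) = 1/(5*16 + (72 - 22946)) = 1/(80 - 22874) = 1/(-22794) = -1/22794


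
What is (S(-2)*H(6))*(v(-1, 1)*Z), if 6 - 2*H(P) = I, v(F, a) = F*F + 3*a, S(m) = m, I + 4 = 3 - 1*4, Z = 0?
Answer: 0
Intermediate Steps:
I = -5 (I = -4 + (3 - 1*4) = -4 + (3 - 4) = -4 - 1 = -5)
v(F, a) = F**2 + 3*a
H(P) = 11/2 (H(P) = 3 - 1/2*(-5) = 3 + 5/2 = 11/2)
(S(-2)*H(6))*(v(-1, 1)*Z) = (-2*11/2)*(((-1)**2 + 3*1)*0) = -11*(1 + 3)*0 = -44*0 = -11*0 = 0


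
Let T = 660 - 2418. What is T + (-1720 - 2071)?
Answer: -5549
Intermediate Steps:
T = -1758
T + (-1720 - 2071) = -1758 + (-1720 - 2071) = -1758 - 3791 = -5549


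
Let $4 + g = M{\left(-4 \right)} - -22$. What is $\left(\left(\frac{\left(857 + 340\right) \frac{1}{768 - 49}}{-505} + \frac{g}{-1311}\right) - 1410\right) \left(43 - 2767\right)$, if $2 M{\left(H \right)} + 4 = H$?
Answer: $\frac{609441783070676}{158672515} \approx 3.8409 \cdot 10^{6}$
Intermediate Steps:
$M{\left(H \right)} = -2 + \frac{H}{2}$
$g = 14$ ($g = -4 + \left(\left(-2 + \frac{1}{2} \left(-4\right)\right) - -22\right) = -4 + \left(\left(-2 - 2\right) + 22\right) = -4 + \left(-4 + 22\right) = -4 + 18 = 14$)
$\left(\left(\frac{\left(857 + 340\right) \frac{1}{768 - 49}}{-505} + \frac{g}{-1311}\right) - 1410\right) \left(43 - 2767\right) = \left(\left(\frac{\left(857 + 340\right) \frac{1}{768 - 49}}{-505} + \frac{14}{-1311}\right) - 1410\right) \left(43 - 2767\right) = \left(\left(\frac{1197}{719} \left(- \frac{1}{505}\right) + 14 \left(- \frac{1}{1311}\right)\right) - 1410\right) \left(-2724\right) = \left(\left(1197 \cdot \frac{1}{719} \left(- \frac{1}{505}\right) - \frac{14}{1311}\right) - 1410\right) \left(-2724\right) = \left(\left(\frac{1197}{719} \left(- \frac{1}{505}\right) - \frac{14}{1311}\right) - 1410\right) \left(-2724\right) = \left(\left(- \frac{1197}{363095} - \frac{14}{1311}\right) - 1410\right) \left(-2724\right) = \left(- \frac{6652597}{476017545} - 1410\right) \left(-2724\right) = \left(- \frac{671191391047}{476017545}\right) \left(-2724\right) = \frac{609441783070676}{158672515}$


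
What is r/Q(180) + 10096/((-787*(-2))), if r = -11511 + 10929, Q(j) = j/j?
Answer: -452986/787 ≈ -575.59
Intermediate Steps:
Q(j) = 1
r = -582
r/Q(180) + 10096/((-787*(-2))) = -582/1 + 10096/((-787*(-2))) = -582*1 + 10096/1574 = -582 + 10096*(1/1574) = -582 + 5048/787 = -452986/787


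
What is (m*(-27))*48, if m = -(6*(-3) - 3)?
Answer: -27216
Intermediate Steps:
m = 21 (m = -(-18 - 3) = -1*(-21) = 21)
(m*(-27))*48 = (21*(-27))*48 = -567*48 = -27216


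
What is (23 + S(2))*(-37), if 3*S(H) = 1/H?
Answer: -5143/6 ≈ -857.17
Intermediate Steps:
S(H) = 1/(3*H)
(23 + S(2))*(-37) = (23 + (⅓)/2)*(-37) = (23 + (⅓)*(½))*(-37) = (23 + ⅙)*(-37) = (139/6)*(-37) = -5143/6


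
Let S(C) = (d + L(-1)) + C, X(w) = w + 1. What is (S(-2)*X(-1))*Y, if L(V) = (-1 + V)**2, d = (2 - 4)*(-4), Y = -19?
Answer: 0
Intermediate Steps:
X(w) = 1 + w
d = 8 (d = -2*(-4) = 8)
S(C) = 12 + C (S(C) = (8 + (-1 - 1)**2) + C = (8 + (-2)**2) + C = (8 + 4) + C = 12 + C)
(S(-2)*X(-1))*Y = ((12 - 2)*(1 - 1))*(-19) = (10*0)*(-19) = 0*(-19) = 0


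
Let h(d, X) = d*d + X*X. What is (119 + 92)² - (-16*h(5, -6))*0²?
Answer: 44521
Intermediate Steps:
h(d, X) = X² + d² (h(d, X) = d² + X² = X² + d²)
(119 + 92)² - (-16*h(5, -6))*0² = (119 + 92)² - (-16*((-6)² + 5²))*0² = 211² - (-16*(36 + 25))*0 = 44521 - (-16*61)*0 = 44521 - (-976)*0 = 44521 - 1*0 = 44521 + 0 = 44521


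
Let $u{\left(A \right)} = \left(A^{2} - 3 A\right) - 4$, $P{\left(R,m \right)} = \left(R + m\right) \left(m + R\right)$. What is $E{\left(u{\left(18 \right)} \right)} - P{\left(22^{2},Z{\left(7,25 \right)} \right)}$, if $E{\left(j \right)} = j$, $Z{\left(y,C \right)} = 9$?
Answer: $-242783$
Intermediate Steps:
$P{\left(R,m \right)} = \left(R + m\right)^{2}$ ($P{\left(R,m \right)} = \left(R + m\right) \left(R + m\right) = \left(R + m\right)^{2}$)
$u{\left(A \right)} = -4 + A^{2} - 3 A$
$E{\left(u{\left(18 \right)} \right)} - P{\left(22^{2},Z{\left(7,25 \right)} \right)} = \left(-4 + 18^{2} - 54\right) - \left(22^{2} + 9\right)^{2} = \left(-4 + 324 - 54\right) - \left(484 + 9\right)^{2} = 266 - 493^{2} = 266 - 243049 = -242783$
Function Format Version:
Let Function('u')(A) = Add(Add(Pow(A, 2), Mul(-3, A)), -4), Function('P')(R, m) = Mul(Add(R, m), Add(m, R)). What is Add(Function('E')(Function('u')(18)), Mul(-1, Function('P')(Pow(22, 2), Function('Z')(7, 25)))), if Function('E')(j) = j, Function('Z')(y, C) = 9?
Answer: -242783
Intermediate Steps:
Function('P')(R, m) = Pow(Add(R, m), 2) (Function('P')(R, m) = Mul(Add(R, m), Add(R, m)) = Pow(Add(R, m), 2))
Function('u')(A) = Add(-4, Pow(A, 2), Mul(-3, A))
Add(Function('E')(Function('u')(18)), Mul(-1, Function('P')(Pow(22, 2), Function('Z')(7, 25)))) = Add(Add(-4, Pow(18, 2), Mul(-3, 18)), Mul(-1, Pow(Add(Pow(22, 2), 9), 2))) = Add(Add(-4, 324, -54), Mul(-1, Pow(Add(484, 9), 2))) = Add(266, Mul(-1, Pow(493, 2))) = Add(266, Mul(-1, 243049)) = Add(266, -243049) = -242783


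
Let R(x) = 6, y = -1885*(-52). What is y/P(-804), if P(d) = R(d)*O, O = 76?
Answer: 24505/114 ≈ 214.96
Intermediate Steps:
y = 98020
P(d) = 456 (P(d) = 6*76 = 456)
y/P(-804) = 98020/456 = 98020*(1/456) = 24505/114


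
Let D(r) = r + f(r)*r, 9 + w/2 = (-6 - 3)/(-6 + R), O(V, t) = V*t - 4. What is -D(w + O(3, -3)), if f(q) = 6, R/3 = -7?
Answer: 637/3 ≈ 212.33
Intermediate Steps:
R = -21 (R = 3*(-7) = -21)
O(V, t) = -4 + V*t
w = -52/3 (w = -18 + 2*((-6 - 3)/(-6 - 21)) = -18 + 2*(-9/(-27)) = -18 + 2*(-9*(-1/27)) = -18 + 2*(⅓) = -18 + ⅔ = -52/3 ≈ -17.333)
D(r) = 7*r (D(r) = r + 6*r = 7*r)
-D(w + O(3, -3)) = -7*(-52/3 + (-4 + 3*(-3))) = -7*(-52/3 + (-4 - 9)) = -7*(-52/3 - 13) = -7*(-91)/3 = -1*(-637/3) = 637/3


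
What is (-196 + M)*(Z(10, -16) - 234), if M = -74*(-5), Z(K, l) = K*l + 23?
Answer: -64554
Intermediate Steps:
Z(K, l) = 23 + K*l
M = 370
(-196 + M)*(Z(10, -16) - 234) = (-196 + 370)*((23 + 10*(-16)) - 234) = 174*((23 - 160) - 234) = 174*(-137 - 234) = 174*(-371) = -64554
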